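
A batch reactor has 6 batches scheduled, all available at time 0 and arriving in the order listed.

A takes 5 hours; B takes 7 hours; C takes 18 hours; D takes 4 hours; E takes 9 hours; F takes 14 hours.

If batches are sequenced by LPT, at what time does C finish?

18

LPT (decreasing processing time): C F E B A D.
C: 0→18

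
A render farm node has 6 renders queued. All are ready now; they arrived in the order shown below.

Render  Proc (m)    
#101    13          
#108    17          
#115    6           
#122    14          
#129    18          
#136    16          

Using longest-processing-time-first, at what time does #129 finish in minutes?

LPT (decreasing processing time): #129 #108 #136 #122 #101 #115.
#129: 0→18

18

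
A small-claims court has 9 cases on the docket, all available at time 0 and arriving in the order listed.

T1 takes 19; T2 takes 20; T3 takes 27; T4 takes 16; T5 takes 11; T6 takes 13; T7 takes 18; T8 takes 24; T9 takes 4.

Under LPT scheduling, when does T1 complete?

90

LPT (decreasing processing time): T3 T8 T2 T1 T7 T4 T6 T5 T9.
T3: 0→27
T8: 27→51
T2: 51→71
T1: 71→90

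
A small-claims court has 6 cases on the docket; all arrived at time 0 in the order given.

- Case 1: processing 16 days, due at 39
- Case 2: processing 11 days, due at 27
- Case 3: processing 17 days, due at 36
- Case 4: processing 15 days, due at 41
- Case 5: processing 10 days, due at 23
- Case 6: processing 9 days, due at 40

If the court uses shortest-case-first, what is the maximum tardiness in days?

SPT (increasing processing time): Case 6 Case 5 Case 2 Case 4 Case 1 Case 3.
Case 6: 0→9, due 40, tardiness 0
Case 5: 9→19, due 23, tardiness 0
Case 2: 19→30, due 27, tardiness 3
Case 4: 30→45, due 41, tardiness 4
Case 1: 45→61, due 39, tardiness 22
Case 3: 61→78, due 36, tardiness 42
Maximum = 42.

42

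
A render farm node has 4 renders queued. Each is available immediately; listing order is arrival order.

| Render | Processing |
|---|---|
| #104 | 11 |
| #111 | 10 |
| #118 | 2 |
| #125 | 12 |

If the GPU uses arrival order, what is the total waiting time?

FIFO (arrival order): #104 #111 #118 #125.
#104: waits 0, runs 0→11
#111: waits 11, runs 11→21
#118: waits 21, runs 21→23
#125: waits 23, runs 23→35
Sum = 0+11+21+23 = 55.

55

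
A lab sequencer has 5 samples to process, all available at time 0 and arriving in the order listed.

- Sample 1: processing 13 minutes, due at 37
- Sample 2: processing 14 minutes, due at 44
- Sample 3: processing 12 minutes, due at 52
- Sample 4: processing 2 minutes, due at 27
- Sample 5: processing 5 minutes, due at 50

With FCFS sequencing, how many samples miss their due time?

1

FIFO (arrival order): Sample 1 Sample 2 Sample 3 Sample 4 Sample 5.
Sample 1: 0→13, due 37, tardiness 0
Sample 2: 13→27, due 44, tardiness 0
Sample 3: 27→39, due 52, tardiness 0
Sample 4: 39→41, due 27, tardiness 14
Sample 5: 41→46, due 50, tardiness 0
Late samples: 1.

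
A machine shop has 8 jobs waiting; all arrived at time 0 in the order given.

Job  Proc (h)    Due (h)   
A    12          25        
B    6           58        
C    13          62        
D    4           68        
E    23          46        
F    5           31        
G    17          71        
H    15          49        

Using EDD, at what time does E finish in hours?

40

EDD (increasing due date): A F E H B C D G.
A: 0→12
F: 12→17
E: 17→40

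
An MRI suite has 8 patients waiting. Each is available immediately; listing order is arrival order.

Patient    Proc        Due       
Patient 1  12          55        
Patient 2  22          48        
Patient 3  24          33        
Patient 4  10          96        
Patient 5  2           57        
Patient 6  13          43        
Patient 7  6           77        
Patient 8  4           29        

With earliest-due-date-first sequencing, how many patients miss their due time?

4

EDD (increasing due date): Patient 8 Patient 3 Patient 6 Patient 2 Patient 1 Patient 5 Patient 7 Patient 4.
Patient 8: 0→4, due 29, tardiness 0
Patient 3: 4→28, due 33, tardiness 0
Patient 6: 28→41, due 43, tardiness 0
Patient 2: 41→63, due 48, tardiness 15
Patient 1: 63→75, due 55, tardiness 20
Patient 5: 75→77, due 57, tardiness 20
Patient 7: 77→83, due 77, tardiness 6
Patient 4: 83→93, due 96, tardiness 0
Late patients: 4.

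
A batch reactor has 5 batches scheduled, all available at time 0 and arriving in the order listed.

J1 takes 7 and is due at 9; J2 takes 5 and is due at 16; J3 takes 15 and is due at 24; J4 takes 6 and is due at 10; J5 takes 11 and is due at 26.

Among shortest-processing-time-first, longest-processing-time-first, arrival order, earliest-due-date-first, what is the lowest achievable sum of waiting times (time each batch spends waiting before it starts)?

SPT (increasing processing time): J2 J4 J1 J5 J3.
J2: waits 0, runs 0→5
J4: waits 5, runs 5→11
J1: waits 11, runs 11→18
J5: waits 18, runs 18→29
J3: waits 29, runs 29→44
Sum = 0+5+11+18+29 = 63.
LPT (decreasing processing time): J3 J5 J1 J4 J2.
J3: waits 0, runs 0→15
J5: waits 15, runs 15→26
J1: waits 26, runs 26→33
J4: waits 33, runs 33→39
J2: waits 39, runs 39→44
Sum = 0+15+26+33+39 = 113.
FIFO (arrival order): J1 J2 J3 J4 J5.
J1: waits 0, runs 0→7
J2: waits 7, runs 7→12
J3: waits 12, runs 12→27
J4: waits 27, runs 27→33
J5: waits 33, runs 33→44
Sum = 0+7+12+27+33 = 79.
EDD (increasing due date): J1 J4 J2 J3 J5.
J1: waits 0, runs 0→7
J4: waits 7, runs 7→13
J2: waits 13, runs 13→18
J3: waits 18, runs 18→33
J5: waits 33, runs 33→44
Sum = 0+7+13+18+33 = 71.
SPT 63, LPT 113, FIFO 79, EDD 71 → minimum 63.

63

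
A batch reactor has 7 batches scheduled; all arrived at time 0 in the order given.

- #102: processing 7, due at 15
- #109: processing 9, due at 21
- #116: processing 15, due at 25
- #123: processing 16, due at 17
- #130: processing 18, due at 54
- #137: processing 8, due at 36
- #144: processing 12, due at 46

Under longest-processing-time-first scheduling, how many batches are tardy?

LPT (decreasing processing time): #130 #123 #116 #144 #109 #137 #102.
#130: 0→18, due 54, tardiness 0
#123: 18→34, due 17, tardiness 17
#116: 34→49, due 25, tardiness 24
#144: 49→61, due 46, tardiness 15
#109: 61→70, due 21, tardiness 49
#137: 70→78, due 36, tardiness 42
#102: 78→85, due 15, tardiness 70
Late batches: 6.

6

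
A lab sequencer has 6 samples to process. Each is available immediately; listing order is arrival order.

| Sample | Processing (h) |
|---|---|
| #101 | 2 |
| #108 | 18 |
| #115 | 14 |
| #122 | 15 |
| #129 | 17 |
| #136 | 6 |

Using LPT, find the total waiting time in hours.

LPT (decreasing processing time): #108 #129 #122 #115 #136 #101.
#108: waits 0, runs 0→18
#129: waits 18, runs 18→35
#122: waits 35, runs 35→50
#115: waits 50, runs 50→64
#136: waits 64, runs 64→70
#101: waits 70, runs 70→72
Sum = 0+18+35+50+64+70 = 237.

237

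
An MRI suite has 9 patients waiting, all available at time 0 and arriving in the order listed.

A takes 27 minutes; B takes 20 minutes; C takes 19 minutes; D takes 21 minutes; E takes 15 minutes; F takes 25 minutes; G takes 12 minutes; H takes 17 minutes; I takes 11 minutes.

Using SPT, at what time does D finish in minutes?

115

SPT (increasing processing time): I G E H C B D F A.
I: 0→11
G: 11→23
E: 23→38
H: 38→55
C: 55→74
B: 74→94
D: 94→115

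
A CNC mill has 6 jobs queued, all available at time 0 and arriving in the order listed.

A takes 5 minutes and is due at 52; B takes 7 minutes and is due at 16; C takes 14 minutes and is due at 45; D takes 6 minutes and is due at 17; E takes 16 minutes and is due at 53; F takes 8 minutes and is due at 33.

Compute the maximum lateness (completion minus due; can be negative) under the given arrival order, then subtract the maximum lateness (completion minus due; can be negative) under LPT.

-11

FIFO (arrival order): A B C D E F.
A: 0→5, due 52, lateness -47
B: 5→12, due 16, lateness -4
C: 12→26, due 45, lateness -19
D: 26→32, due 17, lateness 15
E: 32→48, due 53, lateness -5
F: 48→56, due 33, lateness 23
Maximum = 23.
LPT (decreasing processing time): E C F B D A.
E: 0→16, due 53, lateness -37
C: 16→30, due 45, lateness -15
F: 30→38, due 33, lateness 5
B: 38→45, due 16, lateness 29
D: 45→51, due 17, lateness 34
A: 51→56, due 52, lateness 4
Maximum = 34.
Difference = 23 − 34 = -11.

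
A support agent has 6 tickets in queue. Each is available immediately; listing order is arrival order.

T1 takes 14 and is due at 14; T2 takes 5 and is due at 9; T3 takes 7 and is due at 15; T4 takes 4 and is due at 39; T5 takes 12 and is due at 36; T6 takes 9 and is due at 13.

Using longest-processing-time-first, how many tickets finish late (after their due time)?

LPT (decreasing processing time): T1 T5 T6 T3 T2 T4.
T1: 0→14, due 14, tardiness 0
T5: 14→26, due 36, tardiness 0
T6: 26→35, due 13, tardiness 22
T3: 35→42, due 15, tardiness 27
T2: 42→47, due 9, tardiness 38
T4: 47→51, due 39, tardiness 12
Late tickets: 4.

4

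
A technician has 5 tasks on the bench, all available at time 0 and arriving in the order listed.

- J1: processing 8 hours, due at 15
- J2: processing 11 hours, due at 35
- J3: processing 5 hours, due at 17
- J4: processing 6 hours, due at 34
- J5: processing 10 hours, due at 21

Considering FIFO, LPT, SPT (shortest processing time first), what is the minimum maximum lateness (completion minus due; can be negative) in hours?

FIFO (arrival order): J1 J2 J3 J4 J5.
J1: 0→8, due 15, lateness -7
J2: 8→19, due 35, lateness -16
J3: 19→24, due 17, lateness 7
J4: 24→30, due 34, lateness -4
J5: 30→40, due 21, lateness 19
Maximum = 19.
LPT (decreasing processing time): J2 J5 J1 J4 J3.
J2: 0→11, due 35, lateness -24
J5: 11→21, due 21, lateness 0
J1: 21→29, due 15, lateness 14
J4: 29→35, due 34, lateness 1
J3: 35→40, due 17, lateness 23
Maximum = 23.
SPT (increasing processing time): J3 J4 J1 J5 J2.
J3: 0→5, due 17, lateness -12
J4: 5→11, due 34, lateness -23
J1: 11→19, due 15, lateness 4
J5: 19→29, due 21, lateness 8
J2: 29→40, due 35, lateness 5
Maximum = 8.
FIFO 19, LPT 23, SPT 8 → minimum 8.

8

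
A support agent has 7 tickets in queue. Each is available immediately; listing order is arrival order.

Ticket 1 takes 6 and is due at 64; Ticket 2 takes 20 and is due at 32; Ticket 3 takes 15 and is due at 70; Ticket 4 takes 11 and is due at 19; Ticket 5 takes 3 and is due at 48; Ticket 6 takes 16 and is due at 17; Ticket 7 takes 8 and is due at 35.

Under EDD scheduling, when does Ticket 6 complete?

16

EDD (increasing due date): Ticket 6 Ticket 4 Ticket 2 Ticket 7 Ticket 5 Ticket 1 Ticket 3.
Ticket 6: 0→16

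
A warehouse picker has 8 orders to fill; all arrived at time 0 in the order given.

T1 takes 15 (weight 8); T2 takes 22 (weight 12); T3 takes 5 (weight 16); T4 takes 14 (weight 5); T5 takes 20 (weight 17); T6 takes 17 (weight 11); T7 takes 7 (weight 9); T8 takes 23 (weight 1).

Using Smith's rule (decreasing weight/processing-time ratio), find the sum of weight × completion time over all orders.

WSPT (decreasing weight/processing-time ratio): T3 T7 T5 T6 T2 T1 T4 T8.
T3: finishes 5, weight 16, w·C = 80
T7: finishes 12, weight 9, w·C = 108
T5: finishes 32, weight 17, w·C = 544
T6: finishes 49, weight 11, w·C = 539
T2: finishes 71, weight 12, w·C = 852
T1: finishes 86, weight 8, w·C = 688
T4: finishes 100, weight 5, w·C = 500
T8: finishes 123, weight 1, w·C = 123
Sum = 80+108+544+539+852+688+500+123 = 3434.

3434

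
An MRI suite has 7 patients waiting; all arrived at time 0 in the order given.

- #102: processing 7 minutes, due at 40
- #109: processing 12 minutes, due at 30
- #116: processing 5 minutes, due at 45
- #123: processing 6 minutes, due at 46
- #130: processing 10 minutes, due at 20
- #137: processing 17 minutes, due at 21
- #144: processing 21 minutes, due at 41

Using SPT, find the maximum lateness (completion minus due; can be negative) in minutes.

37

SPT (increasing processing time): #116 #123 #102 #130 #109 #137 #144.
#116: 0→5, due 45, lateness -40
#123: 5→11, due 46, lateness -35
#102: 11→18, due 40, lateness -22
#130: 18→28, due 20, lateness 8
#109: 28→40, due 30, lateness 10
#137: 40→57, due 21, lateness 36
#144: 57→78, due 41, lateness 37
Maximum = 37.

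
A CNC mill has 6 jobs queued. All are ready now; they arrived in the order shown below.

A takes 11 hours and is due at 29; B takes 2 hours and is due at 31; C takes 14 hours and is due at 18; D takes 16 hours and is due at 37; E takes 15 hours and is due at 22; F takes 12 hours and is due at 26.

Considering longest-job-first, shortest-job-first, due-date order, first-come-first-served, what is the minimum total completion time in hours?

203

LPT (decreasing processing time): D E C F A B.
D: 0→16
E: 16→31
C: 31→45
F: 45→57
A: 57→68
B: 68→70
Sum = 16+31+45+57+68+70 = 287.
SPT (increasing processing time): B A F C E D.
B: 0→2
A: 2→13
F: 13→25
C: 25→39
E: 39→54
D: 54→70
Sum = 2+13+25+39+54+70 = 203.
EDD (increasing due date): C E F A B D.
C: 0→14
E: 14→29
F: 29→41
A: 41→52
B: 52→54
D: 54→70
Sum = 14+29+41+52+54+70 = 260.
FIFO (arrival order): A B C D E F.
A: 0→11
B: 11→13
C: 13→27
D: 27→43
E: 43→58
F: 58→70
Sum = 11+13+27+43+58+70 = 222.
LPT 287, SPT 203, EDD 260, FIFO 222 → minimum 203.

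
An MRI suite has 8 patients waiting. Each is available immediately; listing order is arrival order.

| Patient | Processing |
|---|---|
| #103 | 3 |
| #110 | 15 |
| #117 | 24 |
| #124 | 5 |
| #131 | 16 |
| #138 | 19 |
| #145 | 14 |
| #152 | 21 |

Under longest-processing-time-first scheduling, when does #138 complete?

LPT (decreasing processing time): #117 #152 #138 #131 #110 #145 #124 #103.
#117: 0→24
#152: 24→45
#138: 45→64

64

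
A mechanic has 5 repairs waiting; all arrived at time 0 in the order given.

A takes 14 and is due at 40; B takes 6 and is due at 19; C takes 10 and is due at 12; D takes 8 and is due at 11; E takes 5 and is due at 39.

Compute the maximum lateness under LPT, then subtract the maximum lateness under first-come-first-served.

LPT (decreasing processing time): A C D B E.
A: 0→14, due 40, lateness -26
C: 14→24, due 12, lateness 12
D: 24→32, due 11, lateness 21
B: 32→38, due 19, lateness 19
E: 38→43, due 39, lateness 4
Maximum = 21.
FIFO (arrival order): A B C D E.
A: 0→14, due 40, lateness -26
B: 14→20, due 19, lateness 1
C: 20→30, due 12, lateness 18
D: 30→38, due 11, lateness 27
E: 38→43, due 39, lateness 4
Maximum = 27.
Difference = 21 − 27 = -6.

-6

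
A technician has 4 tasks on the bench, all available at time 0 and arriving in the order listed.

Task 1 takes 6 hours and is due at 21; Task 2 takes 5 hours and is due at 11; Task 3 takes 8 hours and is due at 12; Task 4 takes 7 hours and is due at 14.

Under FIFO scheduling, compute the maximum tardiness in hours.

12

FIFO (arrival order): Task 1 Task 2 Task 3 Task 4.
Task 1: 0→6, due 21, tardiness 0
Task 2: 6→11, due 11, tardiness 0
Task 3: 11→19, due 12, tardiness 7
Task 4: 19→26, due 14, tardiness 12
Maximum = 12.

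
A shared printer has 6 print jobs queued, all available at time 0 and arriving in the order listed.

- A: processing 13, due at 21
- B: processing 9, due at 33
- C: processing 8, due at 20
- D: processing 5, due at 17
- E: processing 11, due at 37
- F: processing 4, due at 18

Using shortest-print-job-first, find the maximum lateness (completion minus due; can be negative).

SPT (increasing processing time): F D C B E A.
F: 0→4, due 18, lateness -14
D: 4→9, due 17, lateness -8
C: 9→17, due 20, lateness -3
B: 17→26, due 33, lateness -7
E: 26→37, due 37, lateness 0
A: 37→50, due 21, lateness 29
Maximum = 29.

29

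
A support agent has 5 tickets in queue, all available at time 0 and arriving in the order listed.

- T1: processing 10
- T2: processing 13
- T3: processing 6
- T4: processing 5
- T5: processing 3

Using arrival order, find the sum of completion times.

FIFO (arrival order): T1 T2 T3 T4 T5.
T1: 0→10
T2: 10→23
T3: 23→29
T4: 29→34
T5: 34→37
Sum = 10+23+29+34+37 = 133.

133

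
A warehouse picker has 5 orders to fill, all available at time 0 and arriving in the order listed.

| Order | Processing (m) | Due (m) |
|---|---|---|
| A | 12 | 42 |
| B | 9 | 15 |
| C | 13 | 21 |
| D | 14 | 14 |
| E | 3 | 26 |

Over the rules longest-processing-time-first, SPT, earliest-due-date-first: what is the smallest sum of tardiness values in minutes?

45

LPT (decreasing processing time): D C A B E.
D: 0→14, due 14, tardiness 0
C: 14→27, due 21, tardiness 6
A: 27→39, due 42, tardiness 0
B: 39→48, due 15, tardiness 33
E: 48→51, due 26, tardiness 25
Sum = 0+6+0+33+25 = 64.
SPT (increasing processing time): E B A C D.
E: 0→3, due 26, tardiness 0
B: 3→12, due 15, tardiness 0
A: 12→24, due 42, tardiness 0
C: 24→37, due 21, tardiness 16
D: 37→51, due 14, tardiness 37
Sum = 0+0+0+16+37 = 53.
EDD (increasing due date): D B C E A.
D: 0→14, due 14, tardiness 0
B: 14→23, due 15, tardiness 8
C: 23→36, due 21, tardiness 15
E: 36→39, due 26, tardiness 13
A: 39→51, due 42, tardiness 9
Sum = 0+8+15+13+9 = 45.
LPT 64, SPT 53, EDD 45 → minimum 45.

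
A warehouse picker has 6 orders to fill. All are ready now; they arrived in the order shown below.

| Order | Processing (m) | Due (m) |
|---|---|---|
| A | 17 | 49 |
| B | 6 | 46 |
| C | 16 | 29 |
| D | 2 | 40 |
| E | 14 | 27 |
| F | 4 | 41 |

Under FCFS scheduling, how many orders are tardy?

4

FIFO (arrival order): A B C D E F.
A: 0→17, due 49, tardiness 0
B: 17→23, due 46, tardiness 0
C: 23→39, due 29, tardiness 10
D: 39→41, due 40, tardiness 1
E: 41→55, due 27, tardiness 28
F: 55→59, due 41, tardiness 18
Late orders: 4.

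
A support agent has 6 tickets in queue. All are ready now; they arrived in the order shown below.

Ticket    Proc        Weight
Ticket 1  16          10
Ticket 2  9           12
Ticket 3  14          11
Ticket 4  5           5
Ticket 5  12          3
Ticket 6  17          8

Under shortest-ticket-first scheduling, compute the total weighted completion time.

1855

SPT (increasing processing time): Ticket 4 Ticket 2 Ticket 5 Ticket 3 Ticket 1 Ticket 6.
Ticket 4: finishes 5, weight 5, w·C = 25
Ticket 2: finishes 14, weight 12, w·C = 168
Ticket 5: finishes 26, weight 3, w·C = 78
Ticket 3: finishes 40, weight 11, w·C = 440
Ticket 1: finishes 56, weight 10, w·C = 560
Ticket 6: finishes 73, weight 8, w·C = 584
Sum = 25+168+78+440+560+584 = 1855.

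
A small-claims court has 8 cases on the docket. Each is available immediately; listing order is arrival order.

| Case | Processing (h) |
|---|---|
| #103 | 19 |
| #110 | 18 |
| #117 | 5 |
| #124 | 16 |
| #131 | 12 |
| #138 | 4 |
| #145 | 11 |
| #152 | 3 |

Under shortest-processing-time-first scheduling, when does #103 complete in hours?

SPT (increasing processing time): #152 #138 #117 #145 #131 #124 #110 #103.
#152: 0→3
#138: 3→7
#117: 7→12
#145: 12→23
#131: 23→35
#124: 35→51
#110: 51→69
#103: 69→88

88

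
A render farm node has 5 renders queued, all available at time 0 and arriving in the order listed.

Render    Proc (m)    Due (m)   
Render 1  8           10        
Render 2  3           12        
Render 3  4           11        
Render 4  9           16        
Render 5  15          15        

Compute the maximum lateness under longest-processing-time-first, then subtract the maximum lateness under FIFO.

LPT (decreasing processing time): Render 5 Render 4 Render 1 Render 3 Render 2.
Render 5: 0→15, due 15, lateness 0
Render 4: 15→24, due 16, lateness 8
Render 1: 24→32, due 10, lateness 22
Render 3: 32→36, due 11, lateness 25
Render 2: 36→39, due 12, lateness 27
Maximum = 27.
FIFO (arrival order): Render 1 Render 2 Render 3 Render 4 Render 5.
Render 1: 0→8, due 10, lateness -2
Render 2: 8→11, due 12, lateness -1
Render 3: 11→15, due 11, lateness 4
Render 4: 15→24, due 16, lateness 8
Render 5: 24→39, due 15, lateness 24
Maximum = 24.
Difference = 27 − 24 = 3.

3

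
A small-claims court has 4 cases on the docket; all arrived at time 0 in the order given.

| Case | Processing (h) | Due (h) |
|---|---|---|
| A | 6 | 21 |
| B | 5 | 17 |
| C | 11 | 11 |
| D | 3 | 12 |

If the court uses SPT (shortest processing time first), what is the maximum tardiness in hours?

14

SPT (increasing processing time): D B A C.
D: 0→3, due 12, tardiness 0
B: 3→8, due 17, tardiness 0
A: 8→14, due 21, tardiness 0
C: 14→25, due 11, tardiness 14
Maximum = 14.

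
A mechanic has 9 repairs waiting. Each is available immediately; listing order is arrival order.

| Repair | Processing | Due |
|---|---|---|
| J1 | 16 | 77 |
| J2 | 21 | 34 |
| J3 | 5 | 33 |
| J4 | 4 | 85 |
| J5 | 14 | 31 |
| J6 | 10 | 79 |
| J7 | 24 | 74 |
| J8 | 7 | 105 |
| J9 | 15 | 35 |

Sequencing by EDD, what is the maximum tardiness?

EDD (increasing due date): J5 J3 J2 J9 J7 J1 J6 J4 J8.
J5: 0→14, due 31, tardiness 0
J3: 14→19, due 33, tardiness 0
J2: 19→40, due 34, tardiness 6
J9: 40→55, due 35, tardiness 20
J7: 55→79, due 74, tardiness 5
J1: 79→95, due 77, tardiness 18
J6: 95→105, due 79, tardiness 26
J4: 105→109, due 85, tardiness 24
J8: 109→116, due 105, tardiness 11
Maximum = 26.

26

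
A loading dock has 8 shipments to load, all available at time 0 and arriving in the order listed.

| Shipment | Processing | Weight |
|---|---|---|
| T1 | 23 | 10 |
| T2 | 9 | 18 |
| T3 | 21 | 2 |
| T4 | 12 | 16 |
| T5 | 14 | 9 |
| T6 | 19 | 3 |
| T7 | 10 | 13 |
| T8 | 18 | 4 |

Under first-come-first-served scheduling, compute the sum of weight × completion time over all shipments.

FIFO (arrival order): T1 T2 T3 T4 T5 T6 T7 T8.
T1: finishes 23, weight 10, w·C = 230
T2: finishes 32, weight 18, w·C = 576
T3: finishes 53, weight 2, w·C = 106
T4: finishes 65, weight 16, w·C = 1040
T5: finishes 79, weight 9, w·C = 711
T6: finishes 98, weight 3, w·C = 294
T7: finishes 108, weight 13, w·C = 1404
T8: finishes 126, weight 4, w·C = 504
Sum = 230+576+106+1040+711+294+1404+504 = 4865.

4865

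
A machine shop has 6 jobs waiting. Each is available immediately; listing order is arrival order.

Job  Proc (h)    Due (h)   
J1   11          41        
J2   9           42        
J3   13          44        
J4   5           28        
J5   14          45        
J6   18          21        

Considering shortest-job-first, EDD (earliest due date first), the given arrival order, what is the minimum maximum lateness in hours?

SPT (increasing processing time): J4 J2 J1 J3 J5 J6.
J4: 0→5, due 28, lateness -23
J2: 5→14, due 42, lateness -28
J1: 14→25, due 41, lateness -16
J3: 25→38, due 44, lateness -6
J5: 38→52, due 45, lateness 7
J6: 52→70, due 21, lateness 49
Maximum = 49.
EDD (increasing due date): J6 J4 J1 J2 J3 J5.
J6: 0→18, due 21, lateness -3
J4: 18→23, due 28, lateness -5
J1: 23→34, due 41, lateness -7
J2: 34→43, due 42, lateness 1
J3: 43→56, due 44, lateness 12
J5: 56→70, due 45, lateness 25
Maximum = 25.
FIFO (arrival order): J1 J2 J3 J4 J5 J6.
J1: 0→11, due 41, lateness -30
J2: 11→20, due 42, lateness -22
J3: 20→33, due 44, lateness -11
J4: 33→38, due 28, lateness 10
J5: 38→52, due 45, lateness 7
J6: 52→70, due 21, lateness 49
Maximum = 49.
SPT 49, EDD 25, FIFO 49 → minimum 25.

25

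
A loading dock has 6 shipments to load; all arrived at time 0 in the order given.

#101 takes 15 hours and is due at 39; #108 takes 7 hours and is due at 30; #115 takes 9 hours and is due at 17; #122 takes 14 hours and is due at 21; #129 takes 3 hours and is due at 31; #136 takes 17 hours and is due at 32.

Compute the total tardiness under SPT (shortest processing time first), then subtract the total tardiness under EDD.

SPT (increasing processing time): #129 #108 #115 #122 #101 #136.
#129: 0→3, due 31, tardiness 0
#108: 3→10, due 30, tardiness 0
#115: 10→19, due 17, tardiness 2
#122: 19→33, due 21, tardiness 12
#101: 33→48, due 39, tardiness 9
#136: 48→65, due 32, tardiness 33
Sum = 0+0+2+12+9+33 = 56.
EDD (increasing due date): #115 #122 #108 #129 #136 #101.
#115: 0→9, due 17, tardiness 0
#122: 9→23, due 21, tardiness 2
#108: 23→30, due 30, tardiness 0
#129: 30→33, due 31, tardiness 2
#136: 33→50, due 32, tardiness 18
#101: 50→65, due 39, tardiness 26
Sum = 0+2+0+2+18+26 = 48.
Difference = 56 − 48 = 8.

8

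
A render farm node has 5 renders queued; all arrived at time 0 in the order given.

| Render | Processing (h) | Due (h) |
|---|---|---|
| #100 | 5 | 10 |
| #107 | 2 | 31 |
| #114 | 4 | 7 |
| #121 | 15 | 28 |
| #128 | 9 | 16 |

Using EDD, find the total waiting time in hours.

EDD (increasing due date): #114 #100 #128 #121 #107.
#114: waits 0, runs 0→4
#100: waits 4, runs 4→9
#128: waits 9, runs 9→18
#121: waits 18, runs 18→33
#107: waits 33, runs 33→35
Sum = 0+4+9+18+33 = 64.

64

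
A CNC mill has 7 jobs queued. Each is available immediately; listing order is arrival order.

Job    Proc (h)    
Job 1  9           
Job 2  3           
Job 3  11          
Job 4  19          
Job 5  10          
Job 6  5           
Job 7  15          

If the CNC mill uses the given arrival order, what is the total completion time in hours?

FIFO (arrival order): Job 1 Job 2 Job 3 Job 4 Job 5 Job 6 Job 7.
Job 1: 0→9
Job 2: 9→12
Job 3: 12→23
Job 4: 23→42
Job 5: 42→52
Job 6: 52→57
Job 7: 57→72
Sum = 9+12+23+42+52+57+72 = 267.

267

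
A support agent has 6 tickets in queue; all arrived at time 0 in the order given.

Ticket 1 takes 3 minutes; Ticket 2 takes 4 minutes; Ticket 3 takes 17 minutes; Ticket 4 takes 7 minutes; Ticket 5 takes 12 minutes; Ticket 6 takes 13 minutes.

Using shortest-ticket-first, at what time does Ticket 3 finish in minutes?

SPT (increasing processing time): Ticket 1 Ticket 2 Ticket 4 Ticket 5 Ticket 6 Ticket 3.
Ticket 1: 0→3
Ticket 2: 3→7
Ticket 4: 7→14
Ticket 5: 14→26
Ticket 6: 26→39
Ticket 3: 39→56

56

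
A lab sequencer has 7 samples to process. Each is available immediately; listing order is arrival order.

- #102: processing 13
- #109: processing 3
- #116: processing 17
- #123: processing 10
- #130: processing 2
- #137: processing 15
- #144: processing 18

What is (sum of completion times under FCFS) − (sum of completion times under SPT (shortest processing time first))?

57

FIFO (arrival order): #102 #109 #116 #123 #130 #137 #144.
#102: 0→13
#109: 13→16
#116: 16→33
#123: 33→43
#130: 43→45
#137: 45→60
#144: 60→78
Sum = 13+16+33+43+45+60+78 = 288.
SPT (increasing processing time): #130 #109 #123 #102 #137 #116 #144.
#130: 0→2
#109: 2→5
#123: 5→15
#102: 15→28
#137: 28→43
#116: 43→60
#144: 60→78
Sum = 2+5+15+28+43+60+78 = 231.
Difference = 288 − 231 = 57.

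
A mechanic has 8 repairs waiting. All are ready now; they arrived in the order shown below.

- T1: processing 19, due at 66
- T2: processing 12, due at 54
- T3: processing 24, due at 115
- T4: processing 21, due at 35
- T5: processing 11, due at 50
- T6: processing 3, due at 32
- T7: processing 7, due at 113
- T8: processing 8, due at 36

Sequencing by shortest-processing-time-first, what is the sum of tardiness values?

SPT (increasing processing time): T6 T7 T8 T5 T2 T1 T4 T3.
T6: 0→3, due 32, tardiness 0
T7: 3→10, due 113, tardiness 0
T8: 10→18, due 36, tardiness 0
T5: 18→29, due 50, tardiness 0
T2: 29→41, due 54, tardiness 0
T1: 41→60, due 66, tardiness 0
T4: 60→81, due 35, tardiness 46
T3: 81→105, due 115, tardiness 0
Sum = 0+0+0+0+0+0+46+0 = 46.

46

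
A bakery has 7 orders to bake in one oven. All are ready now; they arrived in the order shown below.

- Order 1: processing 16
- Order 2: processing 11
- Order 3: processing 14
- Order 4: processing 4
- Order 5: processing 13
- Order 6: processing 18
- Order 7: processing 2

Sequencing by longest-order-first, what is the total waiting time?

LPT (decreasing processing time): Order 6 Order 1 Order 3 Order 5 Order 2 Order 4 Order 7.
Order 6: waits 0, runs 0→18
Order 1: waits 18, runs 18→34
Order 3: waits 34, runs 34→48
Order 5: waits 48, runs 48→61
Order 2: waits 61, runs 61→72
Order 4: waits 72, runs 72→76
Order 7: waits 76, runs 76→78
Sum = 0+18+34+48+61+72+76 = 309.

309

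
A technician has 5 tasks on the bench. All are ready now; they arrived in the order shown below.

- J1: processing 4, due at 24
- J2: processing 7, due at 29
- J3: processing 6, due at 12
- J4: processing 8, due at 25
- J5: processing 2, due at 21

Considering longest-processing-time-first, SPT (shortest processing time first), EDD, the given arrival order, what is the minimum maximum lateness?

-2

LPT (decreasing processing time): J4 J2 J3 J1 J5.
J4: 0→8, due 25, lateness -17
J2: 8→15, due 29, lateness -14
J3: 15→21, due 12, lateness 9
J1: 21→25, due 24, lateness 1
J5: 25→27, due 21, lateness 6
Maximum = 9.
SPT (increasing processing time): J5 J1 J3 J2 J4.
J5: 0→2, due 21, lateness -19
J1: 2→6, due 24, lateness -18
J3: 6→12, due 12, lateness 0
J2: 12→19, due 29, lateness -10
J4: 19→27, due 25, lateness 2
Maximum = 2.
EDD (increasing due date): J3 J5 J1 J4 J2.
J3: 0→6, due 12, lateness -6
J5: 6→8, due 21, lateness -13
J1: 8→12, due 24, lateness -12
J4: 12→20, due 25, lateness -5
J2: 20→27, due 29, lateness -2
Maximum = -2.
FIFO (arrival order): J1 J2 J3 J4 J5.
J1: 0→4, due 24, lateness -20
J2: 4→11, due 29, lateness -18
J3: 11→17, due 12, lateness 5
J4: 17→25, due 25, lateness 0
J5: 25→27, due 21, lateness 6
Maximum = 6.
LPT 9, SPT 2, EDD -2, FIFO 6 → minimum -2.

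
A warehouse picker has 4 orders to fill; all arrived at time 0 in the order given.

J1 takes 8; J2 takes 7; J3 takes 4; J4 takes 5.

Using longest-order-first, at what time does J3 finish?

LPT (decreasing processing time): J1 J2 J4 J3.
J1: 0→8
J2: 8→15
J4: 15→20
J3: 20→24

24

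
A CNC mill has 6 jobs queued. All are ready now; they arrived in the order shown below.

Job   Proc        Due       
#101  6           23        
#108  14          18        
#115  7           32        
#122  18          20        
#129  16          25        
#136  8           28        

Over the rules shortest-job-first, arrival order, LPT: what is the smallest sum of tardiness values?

SPT (increasing processing time): #101 #115 #136 #108 #129 #122.
#101: 0→6, due 23, tardiness 0
#115: 6→13, due 32, tardiness 0
#136: 13→21, due 28, tardiness 0
#108: 21→35, due 18, tardiness 17
#129: 35→51, due 25, tardiness 26
#122: 51→69, due 20, tardiness 49
Sum = 0+0+0+17+26+49 = 92.
FIFO (arrival order): #101 #108 #115 #122 #129 #136.
#101: 0→6, due 23, tardiness 0
#108: 6→20, due 18, tardiness 2
#115: 20→27, due 32, tardiness 0
#122: 27→45, due 20, tardiness 25
#129: 45→61, due 25, tardiness 36
#136: 61→69, due 28, tardiness 41
Sum = 0+2+0+25+36+41 = 104.
LPT (decreasing processing time): #122 #129 #108 #136 #115 #101.
#122: 0→18, due 20, tardiness 0
#129: 18→34, due 25, tardiness 9
#108: 34→48, due 18, tardiness 30
#136: 48→56, due 28, tardiness 28
#115: 56→63, due 32, tardiness 31
#101: 63→69, due 23, tardiness 46
Sum = 0+9+30+28+31+46 = 144.
SPT 92, FIFO 104, LPT 144 → minimum 92.

92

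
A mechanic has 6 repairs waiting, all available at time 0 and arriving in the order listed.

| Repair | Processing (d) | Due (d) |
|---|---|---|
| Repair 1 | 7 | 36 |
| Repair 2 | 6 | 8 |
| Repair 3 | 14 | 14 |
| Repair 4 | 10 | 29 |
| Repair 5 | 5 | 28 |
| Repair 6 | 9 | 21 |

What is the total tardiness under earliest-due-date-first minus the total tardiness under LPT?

-27

EDD (increasing due date): Repair 2 Repair 3 Repair 6 Repair 5 Repair 4 Repair 1.
Repair 2: 0→6, due 8, tardiness 0
Repair 3: 6→20, due 14, tardiness 6
Repair 6: 20→29, due 21, tardiness 8
Repair 5: 29→34, due 28, tardiness 6
Repair 4: 34→44, due 29, tardiness 15
Repair 1: 44→51, due 36, tardiness 15
Sum = 0+6+8+6+15+15 = 50.
LPT (decreasing processing time): Repair 3 Repair 4 Repair 6 Repair 1 Repair 2 Repair 5.
Repair 3: 0→14, due 14, tardiness 0
Repair 4: 14→24, due 29, tardiness 0
Repair 6: 24→33, due 21, tardiness 12
Repair 1: 33→40, due 36, tardiness 4
Repair 2: 40→46, due 8, tardiness 38
Repair 5: 46→51, due 28, tardiness 23
Sum = 0+0+12+4+38+23 = 77.
Difference = 50 − 77 = -27.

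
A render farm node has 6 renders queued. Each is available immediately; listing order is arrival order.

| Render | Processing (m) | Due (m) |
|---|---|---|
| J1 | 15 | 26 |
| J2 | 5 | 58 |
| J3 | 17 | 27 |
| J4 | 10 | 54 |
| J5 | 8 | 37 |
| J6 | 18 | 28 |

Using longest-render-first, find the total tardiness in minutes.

84

LPT (decreasing processing time): J6 J3 J1 J4 J5 J2.
J6: 0→18, due 28, tardiness 0
J3: 18→35, due 27, tardiness 8
J1: 35→50, due 26, tardiness 24
J4: 50→60, due 54, tardiness 6
J5: 60→68, due 37, tardiness 31
J2: 68→73, due 58, tardiness 15
Sum = 0+8+24+6+31+15 = 84.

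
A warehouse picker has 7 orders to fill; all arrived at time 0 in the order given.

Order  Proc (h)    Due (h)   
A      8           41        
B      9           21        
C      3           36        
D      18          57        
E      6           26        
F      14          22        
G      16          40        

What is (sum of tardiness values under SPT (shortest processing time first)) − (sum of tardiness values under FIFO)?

-32

SPT (increasing processing time): C E A B F G D.
C: 0→3, due 36, tardiness 0
E: 3→9, due 26, tardiness 0
A: 9→17, due 41, tardiness 0
B: 17→26, due 21, tardiness 5
F: 26→40, due 22, tardiness 18
G: 40→56, due 40, tardiness 16
D: 56→74, due 57, tardiness 17
Sum = 0+0+0+5+18+16+17 = 56.
FIFO (arrival order): A B C D E F G.
A: 0→8, due 41, tardiness 0
B: 8→17, due 21, tardiness 0
C: 17→20, due 36, tardiness 0
D: 20→38, due 57, tardiness 0
E: 38→44, due 26, tardiness 18
F: 44→58, due 22, tardiness 36
G: 58→74, due 40, tardiness 34
Sum = 0+0+0+0+18+36+34 = 88.
Difference = 56 − 88 = -32.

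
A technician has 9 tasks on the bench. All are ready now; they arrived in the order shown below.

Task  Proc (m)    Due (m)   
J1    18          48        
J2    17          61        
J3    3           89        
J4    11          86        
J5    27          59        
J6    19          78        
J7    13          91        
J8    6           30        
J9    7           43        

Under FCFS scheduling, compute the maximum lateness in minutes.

84

FIFO (arrival order): J1 J2 J3 J4 J5 J6 J7 J8 J9.
J1: 0→18, due 48, lateness -30
J2: 18→35, due 61, lateness -26
J3: 35→38, due 89, lateness -51
J4: 38→49, due 86, lateness -37
J5: 49→76, due 59, lateness 17
J6: 76→95, due 78, lateness 17
J7: 95→108, due 91, lateness 17
J8: 108→114, due 30, lateness 84
J9: 114→121, due 43, lateness 78
Maximum = 84.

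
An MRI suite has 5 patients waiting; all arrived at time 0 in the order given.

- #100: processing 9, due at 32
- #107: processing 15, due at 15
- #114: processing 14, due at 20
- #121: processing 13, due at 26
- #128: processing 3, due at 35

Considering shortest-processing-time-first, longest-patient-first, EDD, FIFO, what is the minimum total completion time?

SPT (increasing processing time): #128 #100 #121 #114 #107.
#128: 0→3
#100: 3→12
#121: 12→25
#114: 25→39
#107: 39→54
Sum = 3+12+25+39+54 = 133.
LPT (decreasing processing time): #107 #114 #121 #100 #128.
#107: 0→15
#114: 15→29
#121: 29→42
#100: 42→51
#128: 51→54
Sum = 15+29+42+51+54 = 191.
EDD (increasing due date): #107 #114 #121 #100 #128.
#107: 0→15
#114: 15→29
#121: 29→42
#100: 42→51
#128: 51→54
Sum = 15+29+42+51+54 = 191.
FIFO (arrival order): #100 #107 #114 #121 #128.
#100: 0→9
#107: 9→24
#114: 24→38
#121: 38→51
#128: 51→54
Sum = 9+24+38+51+54 = 176.
SPT 133, LPT 191, EDD 191, FIFO 176 → minimum 133.

133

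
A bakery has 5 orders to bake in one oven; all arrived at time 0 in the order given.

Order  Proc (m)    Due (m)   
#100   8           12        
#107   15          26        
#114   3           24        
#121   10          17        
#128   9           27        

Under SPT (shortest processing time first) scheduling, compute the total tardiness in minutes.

SPT (increasing processing time): #114 #100 #128 #121 #107.
#114: 0→3, due 24, tardiness 0
#100: 3→11, due 12, tardiness 0
#128: 11→20, due 27, tardiness 0
#121: 20→30, due 17, tardiness 13
#107: 30→45, due 26, tardiness 19
Sum = 0+0+0+13+19 = 32.

32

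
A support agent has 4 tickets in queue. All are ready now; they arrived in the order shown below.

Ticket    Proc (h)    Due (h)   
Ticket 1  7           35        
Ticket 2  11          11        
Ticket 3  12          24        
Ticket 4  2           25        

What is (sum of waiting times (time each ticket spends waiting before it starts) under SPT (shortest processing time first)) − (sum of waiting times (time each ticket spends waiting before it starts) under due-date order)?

-28

SPT (increasing processing time): Ticket 4 Ticket 1 Ticket 2 Ticket 3.
Ticket 4: waits 0, runs 0→2
Ticket 1: waits 2, runs 2→9
Ticket 2: waits 9, runs 9→20
Ticket 3: waits 20, runs 20→32
Sum = 0+2+9+20 = 31.
EDD (increasing due date): Ticket 2 Ticket 3 Ticket 4 Ticket 1.
Ticket 2: waits 0, runs 0→11
Ticket 3: waits 11, runs 11→23
Ticket 4: waits 23, runs 23→25
Ticket 1: waits 25, runs 25→32
Sum = 0+11+23+25 = 59.
Difference = 31 − 59 = -28.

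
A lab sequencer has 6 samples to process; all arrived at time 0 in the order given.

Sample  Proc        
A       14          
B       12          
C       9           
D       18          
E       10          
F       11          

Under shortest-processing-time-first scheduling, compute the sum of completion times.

230

SPT (increasing processing time): C E F B A D.
C: 0→9
E: 9→19
F: 19→30
B: 30→42
A: 42→56
D: 56→74
Sum = 9+19+30+42+56+74 = 230.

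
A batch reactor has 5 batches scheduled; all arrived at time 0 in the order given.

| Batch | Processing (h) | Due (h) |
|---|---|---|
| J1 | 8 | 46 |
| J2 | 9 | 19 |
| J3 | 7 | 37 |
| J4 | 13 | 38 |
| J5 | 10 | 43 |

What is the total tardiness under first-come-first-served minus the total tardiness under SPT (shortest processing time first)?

-10

FIFO (arrival order): J1 J2 J3 J4 J5.
J1: 0→8, due 46, tardiness 0
J2: 8→17, due 19, tardiness 0
J3: 17→24, due 37, tardiness 0
J4: 24→37, due 38, tardiness 0
J5: 37→47, due 43, tardiness 4
Sum = 0+0+0+0+4 = 4.
SPT (increasing processing time): J3 J1 J2 J5 J4.
J3: 0→7, due 37, tardiness 0
J1: 7→15, due 46, tardiness 0
J2: 15→24, due 19, tardiness 5
J5: 24→34, due 43, tardiness 0
J4: 34→47, due 38, tardiness 9
Sum = 0+0+5+0+9 = 14.
Difference = 4 − 14 = -10.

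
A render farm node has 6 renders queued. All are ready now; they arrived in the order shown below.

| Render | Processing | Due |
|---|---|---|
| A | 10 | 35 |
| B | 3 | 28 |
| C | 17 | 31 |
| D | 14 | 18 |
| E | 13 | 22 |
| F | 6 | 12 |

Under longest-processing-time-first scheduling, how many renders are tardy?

5

LPT (decreasing processing time): C D E A F B.
C: 0→17, due 31, tardiness 0
D: 17→31, due 18, tardiness 13
E: 31→44, due 22, tardiness 22
A: 44→54, due 35, tardiness 19
F: 54→60, due 12, tardiness 48
B: 60→63, due 28, tardiness 35
Late renders: 5.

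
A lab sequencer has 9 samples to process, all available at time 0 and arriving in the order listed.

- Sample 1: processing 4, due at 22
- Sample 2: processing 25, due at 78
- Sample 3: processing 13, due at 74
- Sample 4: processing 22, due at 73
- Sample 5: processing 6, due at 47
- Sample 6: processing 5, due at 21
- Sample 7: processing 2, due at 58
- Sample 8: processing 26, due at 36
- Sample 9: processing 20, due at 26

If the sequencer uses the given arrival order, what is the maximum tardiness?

FIFO (arrival order): Sample 1 Sample 2 Sample 3 Sample 4 Sample 5 Sample 6 Sample 7 Sample 8 Sample 9.
Sample 1: 0→4, due 22, tardiness 0
Sample 2: 4→29, due 78, tardiness 0
Sample 3: 29→42, due 74, tardiness 0
Sample 4: 42→64, due 73, tardiness 0
Sample 5: 64→70, due 47, tardiness 23
Sample 6: 70→75, due 21, tardiness 54
Sample 7: 75→77, due 58, tardiness 19
Sample 8: 77→103, due 36, tardiness 67
Sample 9: 103→123, due 26, tardiness 97
Maximum = 97.

97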